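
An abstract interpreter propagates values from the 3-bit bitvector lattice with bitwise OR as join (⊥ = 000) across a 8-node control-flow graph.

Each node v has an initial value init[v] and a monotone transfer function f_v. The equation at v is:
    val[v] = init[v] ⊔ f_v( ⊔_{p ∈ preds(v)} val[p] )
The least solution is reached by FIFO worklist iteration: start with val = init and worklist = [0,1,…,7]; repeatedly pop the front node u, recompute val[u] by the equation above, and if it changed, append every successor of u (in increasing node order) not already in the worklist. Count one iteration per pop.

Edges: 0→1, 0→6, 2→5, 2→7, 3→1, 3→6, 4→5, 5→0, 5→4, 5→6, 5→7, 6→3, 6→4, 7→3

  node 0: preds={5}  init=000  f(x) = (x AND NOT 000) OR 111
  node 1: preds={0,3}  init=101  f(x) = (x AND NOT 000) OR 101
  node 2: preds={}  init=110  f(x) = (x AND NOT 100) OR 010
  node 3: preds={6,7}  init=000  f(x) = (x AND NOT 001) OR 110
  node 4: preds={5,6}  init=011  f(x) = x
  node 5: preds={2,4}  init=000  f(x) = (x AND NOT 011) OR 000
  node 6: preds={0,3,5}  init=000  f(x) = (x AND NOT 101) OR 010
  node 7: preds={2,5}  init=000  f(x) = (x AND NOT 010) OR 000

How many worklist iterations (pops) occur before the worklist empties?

Iteration log — 13 steps:
  step 1. node 0  ⊔preds=000  new=111  old=000  +wl: 
  step 2. node 1  ⊔preds=111  new=111  old=101  +wl: 
  step 3. node 2  ⊔preds=000  new=110  stable
  step 4. node 3  ⊔preds=000  new=110  old=000  +wl: 1
  step 5. node 4  ⊔preds=000  new=011  stable
  step 6. node 5  ⊔preds=111  new=100  old=000  +wl: 0,4
  step 7. node 6  ⊔preds=111  new=010  old=000  +wl: 3
  step 8. node 7  ⊔preds=110  new=100  old=000  +wl: 
  step 9. node 1  ⊔preds=111  new=111  stable
  step 10. node 0  ⊔preds=100  new=111  stable
  step 11. node 4  ⊔preds=110  new=111  old=011  +wl: 5
  step 12. node 3  ⊔preds=110  new=110  stable
  step 13. node 5  ⊔preds=111  new=100  stable

Least fixpoint reached:
  node 0: 111
  node 1: 111
  node 2: 110
  node 3: 110
  node 4: 111
  node 5: 100
  node 6: 010
  node 7: 100

13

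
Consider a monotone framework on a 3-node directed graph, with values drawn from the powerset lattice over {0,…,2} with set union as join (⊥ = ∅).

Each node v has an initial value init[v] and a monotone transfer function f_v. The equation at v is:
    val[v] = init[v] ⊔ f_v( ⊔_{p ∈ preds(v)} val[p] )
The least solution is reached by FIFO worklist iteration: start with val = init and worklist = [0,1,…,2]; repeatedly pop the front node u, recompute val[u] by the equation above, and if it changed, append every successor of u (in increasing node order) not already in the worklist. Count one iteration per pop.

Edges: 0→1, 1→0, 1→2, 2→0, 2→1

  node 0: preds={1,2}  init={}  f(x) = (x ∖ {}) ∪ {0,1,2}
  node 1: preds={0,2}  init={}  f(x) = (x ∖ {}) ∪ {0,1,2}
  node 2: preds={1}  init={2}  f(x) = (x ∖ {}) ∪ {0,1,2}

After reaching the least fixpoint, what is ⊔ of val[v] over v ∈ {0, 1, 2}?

{0,1,2}

Iteration log — 5 steps:
  step 1. node 0  ⊔preds={2}  new={0,1,2}  old={}  +wl: 
  step 2. node 1  ⊔preds={0,1,2}  new={0,1,2}  old={}  +wl: 0
  step 3. node 2  ⊔preds={0,1,2}  new={0,1,2}  old={2}  +wl: 1
  step 4. node 0  ⊔preds={0,1,2}  new={0,1,2}  stable
  step 5. node 1  ⊔preds={0,1,2}  new={0,1,2}  stable

Least fixpoint reached:
  node 0: {0,1,2}
  node 1: {0,1,2}
  node 2: {0,1,2}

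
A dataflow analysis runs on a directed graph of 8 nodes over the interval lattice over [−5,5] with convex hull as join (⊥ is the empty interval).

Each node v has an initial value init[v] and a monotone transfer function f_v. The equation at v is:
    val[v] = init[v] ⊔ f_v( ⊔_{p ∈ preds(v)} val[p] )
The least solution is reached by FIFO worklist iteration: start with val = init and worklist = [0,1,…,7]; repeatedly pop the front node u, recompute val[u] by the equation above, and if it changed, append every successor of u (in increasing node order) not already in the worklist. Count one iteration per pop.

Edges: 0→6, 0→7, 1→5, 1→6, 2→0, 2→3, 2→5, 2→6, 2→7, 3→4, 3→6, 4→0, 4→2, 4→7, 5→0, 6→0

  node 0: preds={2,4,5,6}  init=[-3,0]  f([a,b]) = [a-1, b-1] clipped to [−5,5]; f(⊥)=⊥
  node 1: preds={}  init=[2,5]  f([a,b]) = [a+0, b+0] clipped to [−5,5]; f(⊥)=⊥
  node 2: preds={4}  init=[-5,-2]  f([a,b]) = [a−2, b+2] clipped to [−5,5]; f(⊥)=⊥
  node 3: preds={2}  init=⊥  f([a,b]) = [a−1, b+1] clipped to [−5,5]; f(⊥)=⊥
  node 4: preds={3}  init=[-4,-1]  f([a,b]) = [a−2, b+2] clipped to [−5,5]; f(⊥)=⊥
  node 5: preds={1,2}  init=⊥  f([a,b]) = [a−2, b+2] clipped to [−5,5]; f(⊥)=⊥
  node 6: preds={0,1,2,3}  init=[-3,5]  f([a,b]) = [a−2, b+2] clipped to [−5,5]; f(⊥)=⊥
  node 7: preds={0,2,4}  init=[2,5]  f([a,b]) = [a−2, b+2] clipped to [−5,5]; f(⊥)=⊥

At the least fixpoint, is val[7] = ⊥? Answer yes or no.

no

Trace (19 dequeues):
  [1] u=0 | in [-5,5] | out [-5,4] | prev [-3,0] | push {}
  [2] u=1 | in ⊥ | out [2,5] | ==
  [3] u=2 | in [-4,-1] | out [-5,1] | prev [-5,-2] | push {0}
  [4] u=3 | in [-5,1] | out [-5,2] | prev ⊥ | push {}
  [5] u=4 | in [-5,2] | out [-5,4] | prev [-4,-1] | push {2}
  [6] u=5 | in [-5,5] | out [-5,5] | prev ⊥ | push {}
  [7] u=6 | in [-5,5] | out [-5,5] | prev [-3,5] | push {}
  [8] u=7 | in [-5,4] | out [-5,5] | prev [2,5] | push {}
  [9] u=0 | in [-5,5] | out [-5,4] | ==
  [10] u=2 | in [-5,4] | out [-5,5] | prev [-5,1] | push {0,3,5,6,7}
  [11] u=0 | in [-5,5] | out [-5,4] | ==
  [12] u=3 | in [-5,5] | out [-5,5] | prev [-5,2] | push {4}
  [13] u=5 | in [-5,5] | out [-5,5] | ==
  [14] u=6 | in [-5,5] | out [-5,5] | ==
  [15] u=7 | in [-5,5] | out [-5,5] | ==
  [16] u=4 | in [-5,5] | out [-5,5] | prev [-5,4] | push {0,2,7}
  [17] u=0 | in [-5,5] | out [-5,4] | ==
  [18] u=2 | in [-5,5] | out [-5,5] | ==
  [19] u=7 | in [-5,5] | out [-5,5] | ==

Converged values:
  [0] [-5,4]
  [1] [2,5]
  [2] [-5,5]
  [3] [-5,5]
  [4] [-5,5]
  [5] [-5,5]
  [6] [-5,5]
  [7] [-5,5]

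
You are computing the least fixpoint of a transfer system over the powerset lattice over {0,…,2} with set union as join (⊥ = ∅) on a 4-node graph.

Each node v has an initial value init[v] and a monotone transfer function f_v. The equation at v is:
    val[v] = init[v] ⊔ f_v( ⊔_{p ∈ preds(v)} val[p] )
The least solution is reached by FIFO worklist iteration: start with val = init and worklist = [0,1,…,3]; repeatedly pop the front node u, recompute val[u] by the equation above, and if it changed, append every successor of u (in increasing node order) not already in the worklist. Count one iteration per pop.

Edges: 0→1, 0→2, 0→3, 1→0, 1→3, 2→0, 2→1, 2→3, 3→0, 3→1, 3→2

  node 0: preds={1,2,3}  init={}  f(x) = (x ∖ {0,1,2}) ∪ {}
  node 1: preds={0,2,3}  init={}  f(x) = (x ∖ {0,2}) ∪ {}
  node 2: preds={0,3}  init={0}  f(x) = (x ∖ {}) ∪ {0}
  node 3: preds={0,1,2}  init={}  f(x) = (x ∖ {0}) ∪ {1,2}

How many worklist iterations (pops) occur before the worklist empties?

Iteration log — 10 steps:
  step 1. node 0  ⊔preds={0}  new={}  stable
  step 2. node 1  ⊔preds={0}  new={}  stable
  step 3. node 2  ⊔preds={}  new={0}  stable
  step 4. node 3  ⊔preds={0}  new={1,2}  old={}  +wl: 0,1,2
  step 5. node 0  ⊔preds={0,1,2}  new={}  stable
  step 6. node 1  ⊔preds={0,1,2}  new={1}  old={}  +wl: 0,3
  step 7. node 2  ⊔preds={1,2}  new={0,1,2}  old={0}  +wl: 1
  step 8. node 0  ⊔preds={0,1,2}  new={}  stable
  step 9. node 3  ⊔preds={0,1,2}  new={1,2}  stable
  step 10. node 1  ⊔preds={0,1,2}  new={1}  stable

Least fixpoint reached:
  node 0: {}
  node 1: {1}
  node 2: {0,1,2}
  node 3: {1,2}

10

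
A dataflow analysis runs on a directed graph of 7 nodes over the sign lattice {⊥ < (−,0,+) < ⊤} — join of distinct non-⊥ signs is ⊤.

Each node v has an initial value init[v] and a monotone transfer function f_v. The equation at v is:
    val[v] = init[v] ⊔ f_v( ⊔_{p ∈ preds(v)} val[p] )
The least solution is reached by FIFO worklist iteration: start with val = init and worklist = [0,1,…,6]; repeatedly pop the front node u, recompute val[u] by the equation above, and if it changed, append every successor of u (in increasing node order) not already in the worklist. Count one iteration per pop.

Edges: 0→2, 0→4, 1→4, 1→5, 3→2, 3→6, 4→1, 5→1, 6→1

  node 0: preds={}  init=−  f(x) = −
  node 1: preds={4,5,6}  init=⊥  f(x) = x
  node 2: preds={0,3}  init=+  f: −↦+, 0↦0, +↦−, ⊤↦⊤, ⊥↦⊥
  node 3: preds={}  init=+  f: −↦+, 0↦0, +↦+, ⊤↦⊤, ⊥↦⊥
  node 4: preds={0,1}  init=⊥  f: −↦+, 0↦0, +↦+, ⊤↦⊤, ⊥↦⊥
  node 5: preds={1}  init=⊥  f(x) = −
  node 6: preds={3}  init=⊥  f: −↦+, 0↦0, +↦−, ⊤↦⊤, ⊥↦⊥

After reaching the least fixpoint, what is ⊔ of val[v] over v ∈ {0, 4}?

⊤

Trace (11 dequeues):
  [1] u=0 | in ⊥ | out − | ==
  [2] u=1 | in ⊥ | out ⊥ | ==
  [3] u=2 | in ⊤ | out ⊤ | prev + | push {}
  [4] u=3 | in ⊥ | out + | ==
  [5] u=4 | in − | out + | prev ⊥ | push {1}
  [6] u=5 | in ⊥ | out − | prev ⊥ | push {}
  [7] u=6 | in + | out − | prev ⊥ | push {}
  [8] u=1 | in ⊤ | out ⊤ | prev ⊥ | push {4,5}
  [9] u=4 | in ⊤ | out ⊤ | prev + | push {1}
  [10] u=5 | in ⊤ | out − | ==
  [11] u=1 | in ⊤ | out ⊤ | ==

Converged values:
  [0] −
  [1] ⊤
  [2] ⊤
  [3] +
  [4] ⊤
  [5] −
  [6] −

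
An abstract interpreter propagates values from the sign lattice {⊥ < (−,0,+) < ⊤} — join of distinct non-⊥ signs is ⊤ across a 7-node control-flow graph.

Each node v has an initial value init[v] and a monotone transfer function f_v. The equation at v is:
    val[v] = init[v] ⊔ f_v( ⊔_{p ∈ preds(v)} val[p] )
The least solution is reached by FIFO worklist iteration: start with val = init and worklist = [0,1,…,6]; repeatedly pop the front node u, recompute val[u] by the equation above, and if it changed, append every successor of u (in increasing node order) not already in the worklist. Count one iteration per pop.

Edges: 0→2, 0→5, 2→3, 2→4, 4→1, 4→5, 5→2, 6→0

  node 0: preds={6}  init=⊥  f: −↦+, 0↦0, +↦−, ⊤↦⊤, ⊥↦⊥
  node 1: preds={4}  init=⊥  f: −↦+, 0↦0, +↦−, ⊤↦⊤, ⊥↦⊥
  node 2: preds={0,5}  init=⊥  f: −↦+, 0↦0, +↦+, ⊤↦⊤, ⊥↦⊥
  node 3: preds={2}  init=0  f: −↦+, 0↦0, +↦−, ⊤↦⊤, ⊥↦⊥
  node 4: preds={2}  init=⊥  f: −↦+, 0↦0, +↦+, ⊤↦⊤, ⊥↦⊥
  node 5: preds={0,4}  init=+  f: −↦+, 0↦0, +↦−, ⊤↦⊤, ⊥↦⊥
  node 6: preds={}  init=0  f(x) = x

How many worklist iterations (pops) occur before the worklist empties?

9

Iteration log — 9 steps:
  step 1. node 0  ⊔preds=0  new=0  old=⊥  +wl: 
  step 2. node 1  ⊔preds=⊥  new=⊥  stable
  step 3. node 2  ⊔preds=⊤  new=⊤  old=⊥  +wl: 
  step 4. node 3  ⊔preds=⊤  new=⊤  old=0  +wl: 
  step 5. node 4  ⊔preds=⊤  new=⊤  old=⊥  +wl: 1
  step 6. node 5  ⊔preds=⊤  new=⊤  old=+  +wl: 2
  step 7. node 6  ⊔preds=⊥  new=0  stable
  step 8. node 1  ⊔preds=⊤  new=⊤  old=⊥  +wl: 
  step 9. node 2  ⊔preds=⊤  new=⊤  stable

Least fixpoint reached:
  node 0: 0
  node 1: ⊤
  node 2: ⊤
  node 3: ⊤
  node 4: ⊤
  node 5: ⊤
  node 6: 0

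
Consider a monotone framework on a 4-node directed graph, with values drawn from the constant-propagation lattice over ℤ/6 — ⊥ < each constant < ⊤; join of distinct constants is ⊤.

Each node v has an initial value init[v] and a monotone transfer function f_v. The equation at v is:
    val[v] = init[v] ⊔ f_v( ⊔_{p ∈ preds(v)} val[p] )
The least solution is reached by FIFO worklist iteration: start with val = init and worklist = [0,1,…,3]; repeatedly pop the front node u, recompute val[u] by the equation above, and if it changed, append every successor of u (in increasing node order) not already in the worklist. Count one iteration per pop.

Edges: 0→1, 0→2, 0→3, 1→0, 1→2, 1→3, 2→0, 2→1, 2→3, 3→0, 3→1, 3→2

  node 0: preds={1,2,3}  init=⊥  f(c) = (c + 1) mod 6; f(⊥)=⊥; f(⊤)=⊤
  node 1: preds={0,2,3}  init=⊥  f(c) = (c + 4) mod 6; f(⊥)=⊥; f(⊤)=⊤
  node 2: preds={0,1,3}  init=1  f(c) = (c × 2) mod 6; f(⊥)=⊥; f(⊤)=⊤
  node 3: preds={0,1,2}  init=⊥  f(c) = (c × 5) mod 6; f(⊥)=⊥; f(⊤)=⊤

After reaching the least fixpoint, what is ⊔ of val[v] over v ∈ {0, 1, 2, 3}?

Worklist (8 pops):
  #1 pop 0: in=1 → 2 (was ⊥); enqueue []
  #2 pop 1: in=⊤ → ⊤ (was ⊥); enqueue [0]
  #3 pop 2: in=⊤ → ⊤ (was 1); enqueue [1]
  #4 pop 3: in=⊤ → ⊤ (was ⊥); enqueue [2]
  #5 pop 0: in=⊤ → ⊤ (was 2); enqueue [3]
  #6 pop 1: in=⊤ → ⊤ (no change)
  #7 pop 2: in=⊤ → ⊤ (no change)
  #8 pop 3: in=⊤ → ⊤ (no change)

Fixpoint:
  val[0] = ⊤
  val[1] = ⊤
  val[2] = ⊤
  val[3] = ⊤

⊤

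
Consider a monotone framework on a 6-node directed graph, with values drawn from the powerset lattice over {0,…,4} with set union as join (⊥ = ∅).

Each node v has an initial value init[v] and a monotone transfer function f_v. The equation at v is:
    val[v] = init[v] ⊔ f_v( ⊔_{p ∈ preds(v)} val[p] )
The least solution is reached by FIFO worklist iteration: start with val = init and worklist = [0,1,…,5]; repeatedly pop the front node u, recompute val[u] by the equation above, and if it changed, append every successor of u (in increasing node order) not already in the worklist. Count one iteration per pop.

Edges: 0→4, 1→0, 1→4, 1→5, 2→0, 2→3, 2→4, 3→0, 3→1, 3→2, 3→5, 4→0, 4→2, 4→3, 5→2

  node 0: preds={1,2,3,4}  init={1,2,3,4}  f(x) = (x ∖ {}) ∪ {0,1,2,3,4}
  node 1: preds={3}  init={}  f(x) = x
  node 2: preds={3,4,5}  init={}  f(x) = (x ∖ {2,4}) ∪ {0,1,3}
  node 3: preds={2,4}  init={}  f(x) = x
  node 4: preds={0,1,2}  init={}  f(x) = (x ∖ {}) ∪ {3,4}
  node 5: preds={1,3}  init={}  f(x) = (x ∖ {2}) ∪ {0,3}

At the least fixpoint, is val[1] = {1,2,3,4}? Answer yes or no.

no

Worklist (18 pops):
  #1 pop 0: in={} → {0,1,2,3,4} (was {1,2,3,4}); enqueue []
  #2 pop 1: in={} → {} (no change)
  #3 pop 2: in={} → {0,1,3} (was {}); enqueue [0]
  #4 pop 3: in={0,1,3} → {0,1,3} (was {}); enqueue [1,2]
  #5 pop 4: in={0,1,2,3,4} → {0,1,2,3,4} (was {}); enqueue [3]
  #6 pop 5: in={0,1,3} → {0,1,3} (was {}); enqueue []
  #7 pop 0: in={0,1,2,3,4} → {0,1,2,3,4} (no change)
  #8 pop 1: in={0,1,3} → {0,1,3} (was {}); enqueue [0,4,5]
  #9 pop 2: in={0,1,2,3,4} → {0,1,3} (no change)
  #10 pop 3: in={0,1,2,3,4} → {0,1,2,3,4} (was {0,1,3}); enqueue [1,2]
  #11 pop 0: in={0,1,2,3,4} → {0,1,2,3,4} (no change)
  #12 pop 4: in={0,1,2,3,4} → {0,1,2,3,4} (no change)
  #13 pop 5: in={0,1,2,3,4} → {0,1,3,4} (was {0,1,3}); enqueue []
  #14 pop 1: in={0,1,2,3,4} → {0,1,2,3,4} (was {0,1,3}); enqueue [0,4,5]
  #15 pop 2: in={0,1,2,3,4} → {0,1,3} (no change)
  #16 pop 0: in={0,1,2,3,4} → {0,1,2,3,4} (no change)
  #17 pop 4: in={0,1,2,3,4} → {0,1,2,3,4} (no change)
  #18 pop 5: in={0,1,2,3,4} → {0,1,3,4} (no change)

Fixpoint:
  val[0] = {0,1,2,3,4}
  val[1] = {0,1,2,3,4}
  val[2] = {0,1,3}
  val[3] = {0,1,2,3,4}
  val[4] = {0,1,2,3,4}
  val[5] = {0,1,3,4}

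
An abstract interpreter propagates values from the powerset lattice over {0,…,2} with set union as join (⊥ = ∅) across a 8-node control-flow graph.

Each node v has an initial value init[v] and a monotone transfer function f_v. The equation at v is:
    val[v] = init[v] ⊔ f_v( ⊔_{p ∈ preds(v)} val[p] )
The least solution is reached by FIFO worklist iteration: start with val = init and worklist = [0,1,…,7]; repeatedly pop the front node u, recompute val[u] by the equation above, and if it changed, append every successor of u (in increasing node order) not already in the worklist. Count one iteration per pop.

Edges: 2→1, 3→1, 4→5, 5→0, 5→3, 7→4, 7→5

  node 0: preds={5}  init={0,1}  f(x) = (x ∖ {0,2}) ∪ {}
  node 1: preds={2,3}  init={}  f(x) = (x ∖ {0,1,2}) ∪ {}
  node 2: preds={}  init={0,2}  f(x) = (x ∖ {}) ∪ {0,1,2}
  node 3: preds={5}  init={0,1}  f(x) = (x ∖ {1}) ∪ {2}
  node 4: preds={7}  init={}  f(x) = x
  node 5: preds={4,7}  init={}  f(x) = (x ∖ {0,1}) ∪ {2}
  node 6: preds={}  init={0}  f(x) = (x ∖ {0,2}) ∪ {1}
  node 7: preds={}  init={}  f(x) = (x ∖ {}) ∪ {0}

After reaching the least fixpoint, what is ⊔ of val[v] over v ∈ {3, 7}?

{0,1,2}

Trace (13 dequeues):
  [1] u=0 | in {} | out {0,1} | ==
  [2] u=1 | in {0,1,2} | out {} | ==
  [3] u=2 | in {} | out {0,1,2} | prev {0,2} | push {1}
  [4] u=3 | in {} | out {0,1,2} | prev {0,1} | push {}
  [5] u=4 | in {} | out {} | ==
  [6] u=5 | in {} | out {2} | prev {} | push {0,3}
  [7] u=6 | in {} | out {0,1} | prev {0} | push {}
  [8] u=7 | in {} | out {0} | prev {} | push {4,5}
  [9] u=1 | in {0,1,2} | out {} | ==
  [10] u=0 | in {2} | out {0,1} | ==
  [11] u=3 | in {2} | out {0,1,2} | ==
  [12] u=4 | in {0} | out {0} | prev {} | push {}
  [13] u=5 | in {0} | out {2} | ==

Converged values:
  [0] {0,1}
  [1] {}
  [2] {0,1,2}
  [3] {0,1,2}
  [4] {0}
  [5] {2}
  [6] {0,1}
  [7] {0}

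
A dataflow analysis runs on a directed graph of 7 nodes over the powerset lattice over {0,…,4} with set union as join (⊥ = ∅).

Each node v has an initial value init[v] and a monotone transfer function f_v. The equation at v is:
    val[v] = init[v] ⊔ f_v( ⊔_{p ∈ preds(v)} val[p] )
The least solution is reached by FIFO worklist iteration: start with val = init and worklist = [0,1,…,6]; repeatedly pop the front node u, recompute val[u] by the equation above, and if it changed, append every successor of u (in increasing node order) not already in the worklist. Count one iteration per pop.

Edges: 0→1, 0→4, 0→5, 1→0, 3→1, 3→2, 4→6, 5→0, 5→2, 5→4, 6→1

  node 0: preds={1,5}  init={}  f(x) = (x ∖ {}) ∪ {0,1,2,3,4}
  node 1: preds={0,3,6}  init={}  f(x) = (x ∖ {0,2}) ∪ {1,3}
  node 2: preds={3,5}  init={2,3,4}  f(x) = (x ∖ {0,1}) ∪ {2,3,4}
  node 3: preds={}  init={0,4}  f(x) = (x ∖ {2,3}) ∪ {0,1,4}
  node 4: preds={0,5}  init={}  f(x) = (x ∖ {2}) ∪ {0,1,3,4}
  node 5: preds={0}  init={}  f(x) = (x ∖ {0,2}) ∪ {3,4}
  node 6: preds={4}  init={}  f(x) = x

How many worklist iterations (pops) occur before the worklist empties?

Worklist (11 pops):
  #1 pop 0: in={} → {0,1,2,3,4} (was {}); enqueue []
  #2 pop 1: in={0,1,2,3,4} → {1,3,4} (was {}); enqueue [0]
  #3 pop 2: in={0,4} → {2,3,4} (no change)
  #4 pop 3: in={} → {0,1,4} (was {0,4}); enqueue [1,2]
  #5 pop 4: in={0,1,2,3,4} → {0,1,3,4} (was {}); enqueue []
  #6 pop 5: in={0,1,2,3,4} → {1,3,4} (was {}); enqueue [4]
  #7 pop 6: in={0,1,3,4} → {0,1,3,4} (was {}); enqueue []
  #8 pop 0: in={1,3,4} → {0,1,2,3,4} (no change)
  #9 pop 1: in={0,1,2,3,4} → {1,3,4} (no change)
  #10 pop 2: in={0,1,3,4} → {2,3,4} (no change)
  #11 pop 4: in={0,1,2,3,4} → {0,1,3,4} (no change)

Fixpoint:
  val[0] = {0,1,2,3,4}
  val[1] = {1,3,4}
  val[2] = {2,3,4}
  val[3] = {0,1,4}
  val[4] = {0,1,3,4}
  val[5] = {1,3,4}
  val[6] = {0,1,3,4}

11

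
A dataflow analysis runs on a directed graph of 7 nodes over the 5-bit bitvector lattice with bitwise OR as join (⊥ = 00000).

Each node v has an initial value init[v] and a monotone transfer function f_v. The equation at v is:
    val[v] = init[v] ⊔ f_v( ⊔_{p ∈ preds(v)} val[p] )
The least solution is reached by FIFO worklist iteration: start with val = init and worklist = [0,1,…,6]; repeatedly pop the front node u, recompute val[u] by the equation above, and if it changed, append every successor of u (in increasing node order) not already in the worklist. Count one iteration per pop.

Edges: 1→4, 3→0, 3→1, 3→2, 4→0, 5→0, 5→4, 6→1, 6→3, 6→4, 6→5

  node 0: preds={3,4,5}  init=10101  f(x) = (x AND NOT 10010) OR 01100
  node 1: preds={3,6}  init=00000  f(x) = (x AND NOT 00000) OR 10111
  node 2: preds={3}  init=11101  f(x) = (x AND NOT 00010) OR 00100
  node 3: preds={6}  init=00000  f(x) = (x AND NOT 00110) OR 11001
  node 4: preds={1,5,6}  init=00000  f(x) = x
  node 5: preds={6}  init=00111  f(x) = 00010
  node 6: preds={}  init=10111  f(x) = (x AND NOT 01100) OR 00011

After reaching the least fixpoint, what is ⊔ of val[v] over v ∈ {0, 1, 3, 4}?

Trace (12 dequeues):
  [1] u=0 | in 00111 | out 11101 | prev 10101 | push {}
  [2] u=1 | in 10111 | out 10111 | prev 00000 | push {}
  [3] u=2 | in 00000 | out 11101 | ==
  [4] u=3 | in 10111 | out 11001 | prev 00000 | push {0,1,2}
  [5] u=4 | in 10111 | out 10111 | prev 00000 | push {}
  [6] u=5 | in 10111 | out 00111 | ==
  [7] u=6 | in 00000 | out 10111 | ==
  [8] u=0 | in 11111 | out 11101 | ==
  [9] u=1 | in 11111 | out 11111 | prev 10111 | push {4}
  [10] u=2 | in 11001 | out 11101 | ==
  [11] u=4 | in 11111 | out 11111 | prev 10111 | push {0}
  [12] u=0 | in 11111 | out 11101 | ==

Converged values:
  [0] 11101
  [1] 11111
  [2] 11101
  [3] 11001
  [4] 11111
  [5] 00111
  [6] 10111

11111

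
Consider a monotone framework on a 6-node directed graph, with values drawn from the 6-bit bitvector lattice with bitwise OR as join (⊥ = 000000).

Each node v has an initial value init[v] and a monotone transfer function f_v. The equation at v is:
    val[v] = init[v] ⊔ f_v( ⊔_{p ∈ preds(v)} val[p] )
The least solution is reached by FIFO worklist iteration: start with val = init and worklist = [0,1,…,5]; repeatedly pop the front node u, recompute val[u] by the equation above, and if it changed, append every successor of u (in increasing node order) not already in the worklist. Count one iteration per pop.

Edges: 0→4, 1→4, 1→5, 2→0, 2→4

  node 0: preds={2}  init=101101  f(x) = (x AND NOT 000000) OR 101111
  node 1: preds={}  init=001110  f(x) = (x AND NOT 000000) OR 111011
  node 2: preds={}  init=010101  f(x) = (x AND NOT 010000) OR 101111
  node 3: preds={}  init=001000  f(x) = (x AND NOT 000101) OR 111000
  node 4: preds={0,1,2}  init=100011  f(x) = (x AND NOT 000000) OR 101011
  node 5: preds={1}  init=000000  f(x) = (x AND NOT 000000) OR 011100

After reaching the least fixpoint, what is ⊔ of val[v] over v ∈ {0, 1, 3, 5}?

Trace (7 dequeues):
  [1] u=0 | in 010101 | out 111111 | prev 101101 | push {}
  [2] u=1 | in 000000 | out 111111 | prev 001110 | push {}
  [3] u=2 | in 000000 | out 111111 | prev 010101 | push {0}
  [4] u=3 | in 000000 | out 111000 | prev 001000 | push {}
  [5] u=4 | in 111111 | out 111111 | prev 100011 | push {}
  [6] u=5 | in 111111 | out 111111 | prev 000000 | push {}
  [7] u=0 | in 111111 | out 111111 | ==

Converged values:
  [0] 111111
  [1] 111111
  [2] 111111
  [3] 111000
  [4] 111111
  [5] 111111

111111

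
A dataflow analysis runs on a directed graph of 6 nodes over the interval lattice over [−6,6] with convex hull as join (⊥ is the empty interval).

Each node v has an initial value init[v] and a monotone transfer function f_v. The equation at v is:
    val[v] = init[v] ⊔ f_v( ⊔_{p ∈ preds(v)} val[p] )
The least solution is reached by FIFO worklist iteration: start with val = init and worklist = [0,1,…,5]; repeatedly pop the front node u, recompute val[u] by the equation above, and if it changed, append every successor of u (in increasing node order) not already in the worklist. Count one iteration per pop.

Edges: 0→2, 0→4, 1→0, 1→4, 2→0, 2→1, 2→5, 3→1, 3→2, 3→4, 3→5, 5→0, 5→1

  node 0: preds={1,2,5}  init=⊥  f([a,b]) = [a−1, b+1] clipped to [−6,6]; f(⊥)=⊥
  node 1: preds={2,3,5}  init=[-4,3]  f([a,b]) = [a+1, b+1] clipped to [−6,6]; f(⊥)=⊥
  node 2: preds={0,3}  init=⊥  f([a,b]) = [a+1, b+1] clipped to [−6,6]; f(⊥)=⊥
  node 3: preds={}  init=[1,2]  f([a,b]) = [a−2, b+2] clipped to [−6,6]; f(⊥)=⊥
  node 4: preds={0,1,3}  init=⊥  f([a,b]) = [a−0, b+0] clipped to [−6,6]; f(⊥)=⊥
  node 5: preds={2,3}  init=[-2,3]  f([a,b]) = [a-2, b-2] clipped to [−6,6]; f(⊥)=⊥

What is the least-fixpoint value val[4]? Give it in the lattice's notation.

[-6,6]

Iteration log — 15 steps:
  step 1. node 0  ⊔preds=[-4,3]  new=[-5,4]  old=⊥  +wl: 
  step 2. node 1  ⊔preds=[-2,3]  new=[-4,4]  old=[-4,3]  +wl: 0
  step 3. node 2  ⊔preds=[-5,4]  new=[-4,5]  old=⊥  +wl: 1
  step 4. node 3  ⊔preds=⊥  new=[1,2]  stable
  step 5. node 4  ⊔preds=[-5,4]  new=[-5,4]  old=⊥  +wl: 
  step 6. node 5  ⊔preds=[-4,5]  new=[-6,3]  old=[-2,3]  +wl: 
  step 7. node 0  ⊔preds=[-6,5]  new=[-6,6]  old=[-5,4]  +wl: 2,4
  step 8. node 1  ⊔preds=[-6,5]  new=[-5,6]  old=[-4,4]  +wl: 0
  step 9. node 2  ⊔preds=[-6,6]  new=[-5,6]  old=[-4,5]  +wl: 1,5
  step 10. node 4  ⊔preds=[-6,6]  new=[-6,6]  old=[-5,4]  +wl: 
  step 11. node 0  ⊔preds=[-6,6]  new=[-6,6]  stable
  step 12. node 1  ⊔preds=[-6,6]  new=[-5,6]  stable
  step 13. node 5  ⊔preds=[-5,6]  new=[-6,4]  old=[-6,3]  +wl: 0,1
  step 14. node 0  ⊔preds=[-6,6]  new=[-6,6]  stable
  step 15. node 1  ⊔preds=[-6,6]  new=[-5,6]  stable

Least fixpoint reached:
  node 0: [-6,6]
  node 1: [-5,6]
  node 2: [-5,6]
  node 3: [1,2]
  node 4: [-6,6]
  node 5: [-6,4]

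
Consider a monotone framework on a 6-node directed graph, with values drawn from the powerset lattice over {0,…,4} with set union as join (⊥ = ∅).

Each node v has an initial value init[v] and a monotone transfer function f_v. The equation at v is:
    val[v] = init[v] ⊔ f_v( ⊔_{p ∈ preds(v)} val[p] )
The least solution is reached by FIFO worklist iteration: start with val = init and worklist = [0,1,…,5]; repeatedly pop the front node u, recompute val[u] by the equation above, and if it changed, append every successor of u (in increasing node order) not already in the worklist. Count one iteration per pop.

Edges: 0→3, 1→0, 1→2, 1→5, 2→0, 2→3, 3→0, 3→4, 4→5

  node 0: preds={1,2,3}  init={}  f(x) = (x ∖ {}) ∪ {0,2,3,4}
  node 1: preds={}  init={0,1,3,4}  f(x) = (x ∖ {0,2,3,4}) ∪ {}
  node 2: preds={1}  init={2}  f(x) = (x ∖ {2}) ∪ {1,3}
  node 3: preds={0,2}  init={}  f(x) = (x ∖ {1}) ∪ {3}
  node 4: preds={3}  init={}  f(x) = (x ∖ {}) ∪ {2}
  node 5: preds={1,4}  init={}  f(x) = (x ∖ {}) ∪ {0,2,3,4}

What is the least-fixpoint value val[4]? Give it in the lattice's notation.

Worklist (7 pops):
  #1 pop 0: in={0,1,2,3,4} → {0,1,2,3,4} (was {}); enqueue []
  #2 pop 1: in={} → {0,1,3,4} (no change)
  #3 pop 2: in={0,1,3,4} → {0,1,2,3,4} (was {2}); enqueue [0]
  #4 pop 3: in={0,1,2,3,4} → {0,2,3,4} (was {}); enqueue []
  #5 pop 4: in={0,2,3,4} → {0,2,3,4} (was {}); enqueue []
  #6 pop 5: in={0,1,2,3,4} → {0,1,2,3,4} (was {}); enqueue []
  #7 pop 0: in={0,1,2,3,4} → {0,1,2,3,4} (no change)

Fixpoint:
  val[0] = {0,1,2,3,4}
  val[1] = {0,1,3,4}
  val[2] = {0,1,2,3,4}
  val[3] = {0,2,3,4}
  val[4] = {0,2,3,4}
  val[5] = {0,1,2,3,4}

{0,2,3,4}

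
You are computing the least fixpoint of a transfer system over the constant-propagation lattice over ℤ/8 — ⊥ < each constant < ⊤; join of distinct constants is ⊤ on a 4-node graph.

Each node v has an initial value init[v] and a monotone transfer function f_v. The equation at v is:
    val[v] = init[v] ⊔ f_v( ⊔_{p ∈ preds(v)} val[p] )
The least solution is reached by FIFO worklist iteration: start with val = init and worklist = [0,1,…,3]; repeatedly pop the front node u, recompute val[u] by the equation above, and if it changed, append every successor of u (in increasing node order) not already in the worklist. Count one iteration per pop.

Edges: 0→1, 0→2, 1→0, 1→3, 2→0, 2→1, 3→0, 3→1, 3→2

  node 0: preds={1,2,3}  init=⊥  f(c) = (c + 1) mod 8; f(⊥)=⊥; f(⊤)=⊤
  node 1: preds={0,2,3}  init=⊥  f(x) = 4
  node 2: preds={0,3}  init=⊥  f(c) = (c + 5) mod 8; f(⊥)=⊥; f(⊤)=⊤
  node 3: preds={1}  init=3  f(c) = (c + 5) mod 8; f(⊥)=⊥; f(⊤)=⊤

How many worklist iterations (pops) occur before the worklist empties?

Worklist (7 pops):
  #1 pop 0: in=3 → 4 (was ⊥); enqueue []
  #2 pop 1: in=⊤ → 4 (was ⊥); enqueue [0]
  #3 pop 2: in=⊤ → ⊤ (was ⊥); enqueue [1]
  #4 pop 3: in=4 → ⊤ (was 3); enqueue [2]
  #5 pop 0: in=⊤ → ⊤ (was 4); enqueue []
  #6 pop 1: in=⊤ → 4 (no change)
  #7 pop 2: in=⊤ → ⊤ (no change)

Fixpoint:
  val[0] = ⊤
  val[1] = 4
  val[2] = ⊤
  val[3] = ⊤

7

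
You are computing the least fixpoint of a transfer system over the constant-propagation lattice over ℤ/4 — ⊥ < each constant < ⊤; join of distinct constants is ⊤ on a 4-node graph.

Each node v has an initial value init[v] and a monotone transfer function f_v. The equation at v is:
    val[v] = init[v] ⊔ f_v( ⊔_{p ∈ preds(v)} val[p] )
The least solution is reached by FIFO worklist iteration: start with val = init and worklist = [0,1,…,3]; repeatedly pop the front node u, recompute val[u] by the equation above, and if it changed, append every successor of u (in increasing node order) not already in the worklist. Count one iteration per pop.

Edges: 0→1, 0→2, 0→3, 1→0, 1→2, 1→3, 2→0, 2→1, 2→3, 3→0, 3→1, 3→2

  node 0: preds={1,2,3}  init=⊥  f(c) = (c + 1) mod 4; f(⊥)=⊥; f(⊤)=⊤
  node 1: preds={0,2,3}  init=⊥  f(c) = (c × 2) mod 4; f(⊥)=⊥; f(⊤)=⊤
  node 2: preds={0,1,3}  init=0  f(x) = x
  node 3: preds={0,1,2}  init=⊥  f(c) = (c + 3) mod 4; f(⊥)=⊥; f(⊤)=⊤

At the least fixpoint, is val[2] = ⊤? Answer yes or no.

yes

Worklist (8 pops):
  #1 pop 0: in=0 → 1 (was ⊥); enqueue []
  #2 pop 1: in=⊤ → ⊤ (was ⊥); enqueue [0]
  #3 pop 2: in=⊤ → ⊤ (was 0); enqueue [1]
  #4 pop 3: in=⊤ → ⊤ (was ⊥); enqueue [2]
  #5 pop 0: in=⊤ → ⊤ (was 1); enqueue [3]
  #6 pop 1: in=⊤ → ⊤ (no change)
  #7 pop 2: in=⊤ → ⊤ (no change)
  #8 pop 3: in=⊤ → ⊤ (no change)

Fixpoint:
  val[0] = ⊤
  val[1] = ⊤
  val[2] = ⊤
  val[3] = ⊤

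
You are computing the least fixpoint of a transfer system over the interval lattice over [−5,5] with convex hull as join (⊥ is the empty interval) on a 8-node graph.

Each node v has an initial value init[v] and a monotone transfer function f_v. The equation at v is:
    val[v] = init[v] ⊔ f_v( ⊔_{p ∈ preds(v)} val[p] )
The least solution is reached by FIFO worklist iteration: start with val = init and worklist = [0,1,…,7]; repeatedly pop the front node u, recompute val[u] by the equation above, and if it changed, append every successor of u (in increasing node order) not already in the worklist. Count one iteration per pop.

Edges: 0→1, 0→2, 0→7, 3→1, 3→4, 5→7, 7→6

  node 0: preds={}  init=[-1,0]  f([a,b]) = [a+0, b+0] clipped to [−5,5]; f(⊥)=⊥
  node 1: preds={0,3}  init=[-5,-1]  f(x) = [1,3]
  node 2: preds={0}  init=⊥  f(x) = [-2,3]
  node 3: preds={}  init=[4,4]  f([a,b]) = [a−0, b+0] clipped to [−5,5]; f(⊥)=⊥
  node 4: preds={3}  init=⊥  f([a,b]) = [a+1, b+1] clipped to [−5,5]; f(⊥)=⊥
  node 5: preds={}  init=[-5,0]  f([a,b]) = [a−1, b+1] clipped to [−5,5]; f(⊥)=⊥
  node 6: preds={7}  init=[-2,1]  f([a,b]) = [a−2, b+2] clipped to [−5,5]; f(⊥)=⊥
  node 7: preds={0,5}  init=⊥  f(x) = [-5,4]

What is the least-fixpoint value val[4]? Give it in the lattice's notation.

Worklist (9 pops):
  #1 pop 0: in=⊥ → [-1,0] (no change)
  #2 pop 1: in=[-1,4] → [-5,3] (was [-5,-1]); enqueue []
  #3 pop 2: in=[-1,0] → [-2,3] (was ⊥); enqueue []
  #4 pop 3: in=⊥ → [4,4] (no change)
  #5 pop 4: in=[4,4] → [5,5] (was ⊥); enqueue []
  #6 pop 5: in=⊥ → [-5,0] (no change)
  #7 pop 6: in=⊥ → [-2,1] (no change)
  #8 pop 7: in=[-5,0] → [-5,4] (was ⊥); enqueue [6]
  #9 pop 6: in=[-5,4] → [-5,5] (was [-2,1]); enqueue []

Fixpoint:
  val[0] = [-1,0]
  val[1] = [-5,3]
  val[2] = [-2,3]
  val[3] = [4,4]
  val[4] = [5,5]
  val[5] = [-5,0]
  val[6] = [-5,5]
  val[7] = [-5,4]

[5,5]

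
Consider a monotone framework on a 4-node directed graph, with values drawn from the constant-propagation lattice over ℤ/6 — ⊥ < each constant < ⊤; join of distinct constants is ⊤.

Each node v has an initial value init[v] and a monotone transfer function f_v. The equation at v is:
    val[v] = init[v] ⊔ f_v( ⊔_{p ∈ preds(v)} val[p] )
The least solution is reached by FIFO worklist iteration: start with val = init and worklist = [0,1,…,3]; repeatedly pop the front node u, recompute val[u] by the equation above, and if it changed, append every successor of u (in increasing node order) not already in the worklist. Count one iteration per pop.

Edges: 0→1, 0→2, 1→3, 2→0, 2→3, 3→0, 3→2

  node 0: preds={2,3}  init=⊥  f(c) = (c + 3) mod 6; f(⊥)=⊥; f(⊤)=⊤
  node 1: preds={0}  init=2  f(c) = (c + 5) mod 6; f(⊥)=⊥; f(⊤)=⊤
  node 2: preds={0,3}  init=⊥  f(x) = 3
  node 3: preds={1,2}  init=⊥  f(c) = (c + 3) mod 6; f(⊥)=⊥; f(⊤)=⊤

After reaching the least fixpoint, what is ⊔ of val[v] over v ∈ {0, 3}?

Trace (8 dequeues):
  [1] u=0 | in ⊥ | out ⊥ | ==
  [2] u=1 | in ⊥ | out 2 | ==
  [3] u=2 | in ⊥ | out 3 | prev ⊥ | push {0}
  [4] u=3 | in ⊤ | out ⊤ | prev ⊥ | push {2}
  [5] u=0 | in ⊤ | out ⊤ | prev ⊥ | push {1}
  [6] u=2 | in ⊤ | out 3 | ==
  [7] u=1 | in ⊤ | out ⊤ | prev 2 | push {3}
  [8] u=3 | in ⊤ | out ⊤ | ==

Converged values:
  [0] ⊤
  [1] ⊤
  [2] 3
  [3] ⊤

⊤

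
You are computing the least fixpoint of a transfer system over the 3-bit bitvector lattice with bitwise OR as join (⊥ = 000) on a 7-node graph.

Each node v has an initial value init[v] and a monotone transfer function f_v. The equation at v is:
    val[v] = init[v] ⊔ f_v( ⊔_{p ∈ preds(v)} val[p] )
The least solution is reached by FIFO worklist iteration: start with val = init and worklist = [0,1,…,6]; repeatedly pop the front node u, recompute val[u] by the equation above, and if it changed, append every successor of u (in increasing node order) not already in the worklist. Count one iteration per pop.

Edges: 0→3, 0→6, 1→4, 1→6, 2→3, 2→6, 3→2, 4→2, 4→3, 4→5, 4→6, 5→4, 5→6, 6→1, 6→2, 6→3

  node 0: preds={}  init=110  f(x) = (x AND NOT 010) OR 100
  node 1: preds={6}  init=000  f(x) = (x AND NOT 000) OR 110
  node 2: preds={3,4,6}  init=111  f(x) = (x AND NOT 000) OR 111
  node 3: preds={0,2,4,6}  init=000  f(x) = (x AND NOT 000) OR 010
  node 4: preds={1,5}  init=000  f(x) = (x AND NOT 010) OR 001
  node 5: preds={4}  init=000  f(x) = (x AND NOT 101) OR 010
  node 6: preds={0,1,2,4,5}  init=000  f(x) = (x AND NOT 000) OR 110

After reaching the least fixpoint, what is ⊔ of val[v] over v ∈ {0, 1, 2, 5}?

111

Trace (13 dequeues):
  [1] u=0 | in 000 | out 110 | ==
  [2] u=1 | in 000 | out 110 | prev 000 | push {}
  [3] u=2 | in 000 | out 111 | ==
  [4] u=3 | in 111 | out 111 | prev 000 | push {2}
  [5] u=4 | in 110 | out 101 | prev 000 | push {3}
  [6] u=5 | in 101 | out 010 | prev 000 | push {4}
  [7] u=6 | in 111 | out 111 | prev 000 | push {1}
  [8] u=2 | in 111 | out 111 | ==
  [9] u=3 | in 111 | out 111 | ==
  [10] u=4 | in 110 | out 101 | ==
  [11] u=1 | in 111 | out 111 | prev 110 | push {4,6}
  [12] u=4 | in 111 | out 101 | ==
  [13] u=6 | in 111 | out 111 | ==

Converged values:
  [0] 110
  [1] 111
  [2] 111
  [3] 111
  [4] 101
  [5] 010
  [6] 111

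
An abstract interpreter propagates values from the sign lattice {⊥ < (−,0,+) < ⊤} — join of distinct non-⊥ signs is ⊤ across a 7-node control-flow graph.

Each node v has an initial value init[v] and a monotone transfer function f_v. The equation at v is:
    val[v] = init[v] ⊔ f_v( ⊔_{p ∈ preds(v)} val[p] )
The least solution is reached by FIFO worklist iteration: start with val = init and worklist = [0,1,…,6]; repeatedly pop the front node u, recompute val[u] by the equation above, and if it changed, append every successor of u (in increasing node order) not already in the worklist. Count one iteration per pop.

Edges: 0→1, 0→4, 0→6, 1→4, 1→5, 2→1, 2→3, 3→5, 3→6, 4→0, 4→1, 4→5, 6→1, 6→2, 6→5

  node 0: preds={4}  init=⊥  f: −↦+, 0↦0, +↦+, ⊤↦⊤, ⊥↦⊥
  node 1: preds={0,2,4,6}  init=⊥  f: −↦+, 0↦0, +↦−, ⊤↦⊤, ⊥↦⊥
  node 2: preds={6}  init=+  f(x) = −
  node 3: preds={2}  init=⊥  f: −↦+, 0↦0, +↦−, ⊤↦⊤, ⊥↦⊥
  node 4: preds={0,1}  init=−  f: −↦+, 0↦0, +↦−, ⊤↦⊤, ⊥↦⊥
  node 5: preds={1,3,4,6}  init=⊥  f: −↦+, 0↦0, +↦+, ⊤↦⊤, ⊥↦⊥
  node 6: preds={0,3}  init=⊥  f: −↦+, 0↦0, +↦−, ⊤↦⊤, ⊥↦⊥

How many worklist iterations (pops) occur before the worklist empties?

Iteration log — 14 steps:
  step 1. node 0  ⊔preds=−  new=+  old=⊥  +wl: 
  step 2. node 1  ⊔preds=⊤  new=⊤  old=⊥  +wl: 
  step 3. node 2  ⊔preds=⊥  new=⊤  old=+  +wl: 1
  step 4. node 3  ⊔preds=⊤  new=⊤  old=⊥  +wl: 
  step 5. node 4  ⊔preds=⊤  new=⊤  old=−  +wl: 0
  step 6. node 5  ⊔preds=⊤  new=⊤  old=⊥  +wl: 
  step 7. node 6  ⊔preds=⊤  new=⊤  old=⊥  +wl: 2,5
  step 8. node 1  ⊔preds=⊤  new=⊤  stable
  step 9. node 0  ⊔preds=⊤  new=⊤  old=+  +wl: 1,4,6
  step 10. node 2  ⊔preds=⊤  new=⊤  stable
  step 11. node 5  ⊔preds=⊤  new=⊤  stable
  step 12. node 1  ⊔preds=⊤  new=⊤  stable
  step 13. node 4  ⊔preds=⊤  new=⊤  stable
  step 14. node 6  ⊔preds=⊤  new=⊤  stable

Least fixpoint reached:
  node 0: ⊤
  node 1: ⊤
  node 2: ⊤
  node 3: ⊤
  node 4: ⊤
  node 5: ⊤
  node 6: ⊤

14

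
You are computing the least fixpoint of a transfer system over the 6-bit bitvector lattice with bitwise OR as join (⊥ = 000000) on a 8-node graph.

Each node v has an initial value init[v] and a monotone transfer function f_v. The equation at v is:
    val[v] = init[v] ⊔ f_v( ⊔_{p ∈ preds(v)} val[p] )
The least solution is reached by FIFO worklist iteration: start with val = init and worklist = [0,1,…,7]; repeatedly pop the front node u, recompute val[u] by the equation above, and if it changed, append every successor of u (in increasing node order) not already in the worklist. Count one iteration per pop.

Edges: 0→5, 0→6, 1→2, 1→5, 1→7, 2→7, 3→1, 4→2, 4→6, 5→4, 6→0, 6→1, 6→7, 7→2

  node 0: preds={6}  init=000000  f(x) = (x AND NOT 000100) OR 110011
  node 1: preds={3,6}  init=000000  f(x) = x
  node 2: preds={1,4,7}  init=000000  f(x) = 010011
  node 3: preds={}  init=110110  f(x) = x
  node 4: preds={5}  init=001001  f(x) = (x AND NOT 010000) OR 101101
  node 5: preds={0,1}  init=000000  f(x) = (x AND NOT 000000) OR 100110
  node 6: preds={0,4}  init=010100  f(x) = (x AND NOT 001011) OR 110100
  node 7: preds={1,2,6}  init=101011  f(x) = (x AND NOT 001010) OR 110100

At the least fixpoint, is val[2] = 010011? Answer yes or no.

Iteration log — 14 steps:
  step 1. node 0  ⊔preds=010100  new=110011  old=000000  +wl: 
  step 2. node 1  ⊔preds=110110  new=110110  old=000000  +wl: 
  step 3. node 2  ⊔preds=111111  new=010011  old=000000  +wl: 
  step 4. node 3  ⊔preds=000000  new=110110  stable
  step 5. node 4  ⊔preds=000000  new=101101  old=001001  +wl: 2
  step 6. node 5  ⊔preds=110111  new=110111  old=000000  +wl: 4
  step 7. node 6  ⊔preds=111111  new=110100  old=010100  +wl: 0,1
  step 8. node 7  ⊔preds=110111  new=111111  old=101011  +wl: 
  step 9. node 2  ⊔preds=111111  new=010011  stable
  step 10. node 4  ⊔preds=110111  new=101111  old=101101  +wl: 2,6
  step 11. node 0  ⊔preds=110100  new=110011  stable
  step 12. node 1  ⊔preds=110110  new=110110  stable
  step 13. node 2  ⊔preds=111111  new=010011  stable
  step 14. node 6  ⊔preds=111111  new=110100  stable

Least fixpoint reached:
  node 0: 110011
  node 1: 110110
  node 2: 010011
  node 3: 110110
  node 4: 101111
  node 5: 110111
  node 6: 110100
  node 7: 111111

yes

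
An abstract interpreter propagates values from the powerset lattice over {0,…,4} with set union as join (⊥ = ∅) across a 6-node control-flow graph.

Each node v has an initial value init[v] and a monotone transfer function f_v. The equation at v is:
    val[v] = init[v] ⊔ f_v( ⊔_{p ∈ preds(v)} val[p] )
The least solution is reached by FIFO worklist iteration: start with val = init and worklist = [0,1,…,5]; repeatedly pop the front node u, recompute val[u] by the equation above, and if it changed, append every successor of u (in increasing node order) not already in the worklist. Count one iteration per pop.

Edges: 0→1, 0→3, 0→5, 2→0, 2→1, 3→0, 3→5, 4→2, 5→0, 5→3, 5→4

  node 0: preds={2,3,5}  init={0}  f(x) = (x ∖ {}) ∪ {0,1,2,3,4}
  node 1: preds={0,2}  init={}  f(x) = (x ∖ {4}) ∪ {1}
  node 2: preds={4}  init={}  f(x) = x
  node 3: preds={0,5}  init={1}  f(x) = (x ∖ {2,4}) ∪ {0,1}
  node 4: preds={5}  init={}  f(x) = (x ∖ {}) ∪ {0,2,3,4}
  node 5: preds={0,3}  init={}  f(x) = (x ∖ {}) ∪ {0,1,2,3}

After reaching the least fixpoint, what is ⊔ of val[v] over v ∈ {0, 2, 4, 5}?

{0,1,2,3,4}

Trace (15 dequeues):
  [1] u=0 | in {1} | out {0,1,2,3,4} | prev {0} | push {}
  [2] u=1 | in {0,1,2,3,4} | out {0,1,2,3} | prev {} | push {}
  [3] u=2 | in {} | out {} | ==
  [4] u=3 | in {0,1,2,3,4} | out {0,1,3} | prev {1} | push {0}
  [5] u=4 | in {} | out {0,2,3,4} | prev {} | push {2}
  [6] u=5 | in {0,1,2,3,4} | out {0,1,2,3,4} | prev {} | push {3,4}
  [7] u=0 | in {0,1,2,3,4} | out {0,1,2,3,4} | ==
  [8] u=2 | in {0,2,3,4} | out {0,2,3,4} | prev {} | push {0,1}
  [9] u=3 | in {0,1,2,3,4} | out {0,1,3} | ==
  [10] u=4 | in {0,1,2,3,4} | out {0,1,2,3,4} | prev {0,2,3,4} | push {2}
  [11] u=0 | in {0,1,2,3,4} | out {0,1,2,3,4} | ==
  [12] u=1 | in {0,1,2,3,4} | out {0,1,2,3} | ==
  [13] u=2 | in {0,1,2,3,4} | out {0,1,2,3,4} | prev {0,2,3,4} | push {0,1}
  [14] u=0 | in {0,1,2,3,4} | out {0,1,2,3,4} | ==
  [15] u=1 | in {0,1,2,3,4} | out {0,1,2,3} | ==

Converged values:
  [0] {0,1,2,3,4}
  [1] {0,1,2,3}
  [2] {0,1,2,3,4}
  [3] {0,1,3}
  [4] {0,1,2,3,4}
  [5] {0,1,2,3,4}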